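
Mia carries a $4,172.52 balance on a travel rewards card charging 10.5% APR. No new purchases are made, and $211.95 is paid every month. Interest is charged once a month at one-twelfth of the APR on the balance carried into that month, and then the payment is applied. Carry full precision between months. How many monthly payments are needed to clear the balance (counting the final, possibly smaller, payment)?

22 payments

Monthly rate r = 10.5%/12 = 0.875% = 0.00875.
Recurrence: B ← B·(1+r) − $211.95.
Month 1: interest $36.51; balance after payment $3,997.08.
Month 2: interest $34.97; balance after payment $3,820.10.
Closed form: n = −ln(1 − rB₀/P)/ln(1+r) = −ln(0.82774)/ln(1.00875) ≈ 21.700, so the balance reaches zero during payment 22.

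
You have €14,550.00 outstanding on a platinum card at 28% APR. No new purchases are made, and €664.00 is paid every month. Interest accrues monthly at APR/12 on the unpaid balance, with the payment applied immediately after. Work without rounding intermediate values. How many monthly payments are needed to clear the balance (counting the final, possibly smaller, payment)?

Monthly rate r = 28%/12 = 2.33333% = 0.0233333.
Recurrence: B ← B·(1+r) − €664.00.
Month 1: interest €339.50; balance after payment €14,225.50.
Month 2: interest €331.93; balance after payment €13,893.43.
Closed form: n = −ln(1 − rB₀/P)/ln(1+r) = −ln(0.4887)/ln(1.02333) ≈ 31.042, so the balance reaches zero during payment 32.

32 payments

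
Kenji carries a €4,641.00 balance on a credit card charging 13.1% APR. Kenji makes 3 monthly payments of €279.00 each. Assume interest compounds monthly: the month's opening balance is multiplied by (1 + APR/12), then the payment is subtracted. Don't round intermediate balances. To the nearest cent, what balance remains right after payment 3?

Monthly rate r = 13.1%/12 = 1.09167% = 0.0109167.
Each month: B ← B·(1+r) − €279.00.
Month 1: interest €50.66; balance after payment €4,412.66.
Month 2: interest €48.17; balance after payment €4,181.84.
Month 3: interest €45.65; balance after payment €3,948.49.

€3,948.49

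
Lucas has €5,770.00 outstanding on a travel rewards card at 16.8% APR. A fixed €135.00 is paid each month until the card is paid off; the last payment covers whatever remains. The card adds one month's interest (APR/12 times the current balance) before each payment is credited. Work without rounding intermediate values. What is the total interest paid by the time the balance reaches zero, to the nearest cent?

€3,088.11

Monthly rate r = 16.8%/12 = 1.4% = 0.014.
Payoff takes n = ⌈−ln(1 − rB₀/P)/ln(1+r)⌉ = ⌈65.614⌉ = 66 payments; the last is €83.11.
Total paid = 65·€135.00 + €83.11 = €8,858.11.
Total interest = total paid − principal = €8,858.11 − €5,770.00 = €3,088.11.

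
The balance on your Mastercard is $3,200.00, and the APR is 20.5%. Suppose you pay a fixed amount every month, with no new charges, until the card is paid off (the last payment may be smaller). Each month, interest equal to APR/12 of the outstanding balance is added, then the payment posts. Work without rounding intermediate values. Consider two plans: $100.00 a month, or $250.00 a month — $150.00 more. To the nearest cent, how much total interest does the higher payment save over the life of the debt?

Monthly rate r = 20.5%/12 = 1.70833% = 0.0170833.
At $100.00/mo: n = ⌈−ln(1 − rB₀/P)/ln(1+r)⌉ = 47 payments (last $70.61); total interest = total paid − $3,200.00 = $1,470.61.
At $250.00/mo: 15 payments (last $142.30); total interest $442.30.
Interest saved = $1,470.61 − $442.30 = $1,028.31.

$1,028.31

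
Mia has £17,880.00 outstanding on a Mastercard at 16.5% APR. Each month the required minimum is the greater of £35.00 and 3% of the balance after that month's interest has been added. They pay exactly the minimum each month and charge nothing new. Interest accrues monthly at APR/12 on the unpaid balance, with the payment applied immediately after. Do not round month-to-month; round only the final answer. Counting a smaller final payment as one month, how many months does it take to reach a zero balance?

Monthly rate r = 16.5%/12 = 1.375% = 0.01375.
While 3% of the post-interest balance exceeds £35.00, each month B ← (B·(1+r))·(1 − 0.03), i.e. B shrinks by the factor (1+r)·0.97 = 0.98334.
This holds for months 1–164. Entering month 165 the balance is £1,136.56; 3% of the post-interest balance is now below £35.00, so the flat £35.00 minimum applies from here.
From month 165 a fixed £35.00 at rate r clears £1,136.56 in 44 more payments. Total: 164 + 44 = 208 months.

208 months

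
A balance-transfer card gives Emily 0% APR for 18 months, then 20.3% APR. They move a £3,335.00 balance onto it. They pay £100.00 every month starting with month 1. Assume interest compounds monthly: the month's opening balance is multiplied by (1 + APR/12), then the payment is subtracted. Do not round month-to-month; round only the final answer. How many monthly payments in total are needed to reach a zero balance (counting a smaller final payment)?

Promo months 1–18 at r₀ = 0%/12 = 0; months 19+ at r₁ = 20.3%/12 = 0.0169167.
After month 18 (no interest yet): B = £3,335.00 − 18·£100.00 = £1,535.00.
Then at r₁ with £100.00/mo: n₂ = −ln(1 − r₁·B/P)/ln(1+r₁) ≈ 17.92 → 18 more payments.

36 months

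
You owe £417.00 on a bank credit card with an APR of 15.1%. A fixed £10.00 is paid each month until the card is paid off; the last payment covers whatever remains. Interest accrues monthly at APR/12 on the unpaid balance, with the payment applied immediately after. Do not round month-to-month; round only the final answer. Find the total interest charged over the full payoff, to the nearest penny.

£177.88

Monthly rate r = 15.1%/12 = 1.25833% = 0.0125833.
Payoff takes n = ⌈−ln(1 − rB₀/P)/ln(1+r)⌉ = ⌈59.486⌉ = 60 payments; the last is £4.88.
Total paid = 59·£10.00 + £4.88 = £594.88.
Total interest = total paid − principal = £594.88 − £417.00 = £177.88.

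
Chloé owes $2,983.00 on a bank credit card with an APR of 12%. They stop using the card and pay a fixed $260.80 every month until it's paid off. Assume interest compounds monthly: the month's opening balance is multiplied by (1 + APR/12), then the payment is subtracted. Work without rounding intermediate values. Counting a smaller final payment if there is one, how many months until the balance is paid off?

Monthly rate r = 12%/12 = 1% = 0.01.
Recurrence: B ← B·(1+r) − $260.80.
Month 1: interest $29.83; balance after payment $2,752.03.
Month 2: interest $27.52; balance after payment $2,518.75.
Closed form: n = −ln(1 − rB₀/P)/ln(1+r) = −ln(0.88562)/ln(1.01) ≈ 12.207, so the balance reaches zero during payment 13.

13 payments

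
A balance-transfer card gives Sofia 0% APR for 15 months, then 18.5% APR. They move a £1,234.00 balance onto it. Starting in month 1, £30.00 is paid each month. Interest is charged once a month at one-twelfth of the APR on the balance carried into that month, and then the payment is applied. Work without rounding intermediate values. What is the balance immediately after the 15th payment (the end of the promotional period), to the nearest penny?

Promo months 1–15 at r₀ = 0%/12 = 0; months 16+ at r₁ = 18.5%/12 = 0.0154167.
After month 15 (no interest yet): B = £1,234.00 − 15·£30.00 = £784.00.

£784.00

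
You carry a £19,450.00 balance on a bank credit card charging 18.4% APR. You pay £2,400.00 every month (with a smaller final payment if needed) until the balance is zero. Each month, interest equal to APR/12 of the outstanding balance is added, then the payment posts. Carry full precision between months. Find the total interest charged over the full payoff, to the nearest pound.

Monthly rate r = 18.4%/12 = 1.53333% = 0.0153333.
Payoff takes n = ⌈−ln(1 − rB₀/P)/ln(1+r)⌉ = ⌈8.720⌉ = 9 payments; the last is £1,731.45.
Total paid = 8·£2,400.00 + £1,731.45 = £20,931.45.
Total interest = total paid − principal = £20,931.45 − £19,450.00 = £1,481.45.

£1,481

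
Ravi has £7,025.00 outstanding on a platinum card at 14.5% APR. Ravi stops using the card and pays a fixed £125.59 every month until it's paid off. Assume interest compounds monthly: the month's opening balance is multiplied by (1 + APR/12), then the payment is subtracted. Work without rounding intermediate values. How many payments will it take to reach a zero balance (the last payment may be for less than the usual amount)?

94 payments

Monthly rate r = 14.5%/12 = 1.20833% = 0.0120833.
Recurrence: B ← B·(1+r) − £125.59.
Month 1: interest £84.89; balance after payment £6,984.30.
Month 2: interest £84.39; balance after payment £6,943.10.
Closed form: n = −ln(1 − rB₀/P)/ln(1+r) = −ln(0.32411)/ln(1.01208) ≈ 93.805, so the balance reaches zero during payment 94.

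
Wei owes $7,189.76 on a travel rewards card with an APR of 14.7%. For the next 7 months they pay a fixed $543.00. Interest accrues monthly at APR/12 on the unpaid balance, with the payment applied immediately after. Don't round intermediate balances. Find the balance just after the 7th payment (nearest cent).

Monthly rate r = 14.7%/12 = 1.225% = 0.01225.
Each month: B ← B·(1+r) − $543.00.
Month 1: interest $88.07; balance after payment $6,734.83.
Month 2: interest $82.50; balance after payment $6,274.34.
Month 3: interest $76.86; balance after payment $5,808.20.
Month 4: interest $71.15; balance after payment $5,336.35.
Month 5: interest $65.37; balance after payment $4,858.72.
Month 6: interest $59.52; balance after payment $4,375.24.
Month 7: interest $53.60; balance after payment $3,885.83.

$3,885.83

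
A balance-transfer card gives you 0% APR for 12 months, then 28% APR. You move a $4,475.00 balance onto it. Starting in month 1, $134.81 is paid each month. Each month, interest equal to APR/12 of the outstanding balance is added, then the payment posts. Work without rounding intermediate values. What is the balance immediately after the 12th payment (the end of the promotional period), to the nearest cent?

Promo months 1–12 at r₀ = 0%/12 = 0; months 13+ at r₁ = 28%/12 = 0.0233333.
After month 12 (no interest yet): B = $4,475.00 − 12·$134.81 = $2,857.28.

$2,857.28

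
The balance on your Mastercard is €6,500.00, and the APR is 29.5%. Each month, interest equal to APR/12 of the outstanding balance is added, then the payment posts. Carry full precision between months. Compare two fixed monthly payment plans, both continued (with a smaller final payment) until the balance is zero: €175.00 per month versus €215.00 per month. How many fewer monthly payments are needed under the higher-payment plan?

Monthly rate r = 29.5%/12 = 2.45833% = 0.0245833.
At €175.00/mo: n = ⌈−ln(1 − rB₀/P)/ln(1+r)⌉ = 101 payments (last €103.84); total interest = total paid − €6,500.00 = €11,103.84.
At €215.00/mo: 56 payments (last €210.68); total interest €5,535.68.
Payments saved = 101 − 56 = 45.

45 fewer payments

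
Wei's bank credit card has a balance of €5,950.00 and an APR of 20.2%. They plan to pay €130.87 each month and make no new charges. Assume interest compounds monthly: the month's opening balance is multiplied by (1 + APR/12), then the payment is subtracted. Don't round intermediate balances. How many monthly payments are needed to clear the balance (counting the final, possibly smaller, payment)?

Monthly rate r = 20.2%/12 = 1.68333% = 0.0168333.
Recurrence: B ← B·(1+r) − €130.87.
Month 1: interest €100.16; balance after payment €5,919.29.
Month 2: interest €99.64; balance after payment €5,888.06.
Closed form: n = −ln(1 − rB₀/P)/ln(1+r) = −ln(0.23467)/ln(1.01683) ≈ 86.835, so the balance reaches zero during payment 87.

87 payments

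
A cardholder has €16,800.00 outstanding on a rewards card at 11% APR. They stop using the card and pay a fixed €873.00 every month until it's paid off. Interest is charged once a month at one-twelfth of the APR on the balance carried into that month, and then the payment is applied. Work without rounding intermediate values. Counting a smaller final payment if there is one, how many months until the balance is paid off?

Monthly rate r = 11%/12 = 0.916667% = 0.00916667.
Recurrence: B ← B·(1+r) − €873.00.
Month 1: interest €154.00; balance after payment €16,081.00.
Month 2: interest €147.41; balance after payment €15,355.41.
Closed form: n = −ln(1 − rB₀/P)/ln(1+r) = −ln(0.8236)/ln(1.00917) ≈ 21.269, so the balance reaches zero during payment 22.

22 payments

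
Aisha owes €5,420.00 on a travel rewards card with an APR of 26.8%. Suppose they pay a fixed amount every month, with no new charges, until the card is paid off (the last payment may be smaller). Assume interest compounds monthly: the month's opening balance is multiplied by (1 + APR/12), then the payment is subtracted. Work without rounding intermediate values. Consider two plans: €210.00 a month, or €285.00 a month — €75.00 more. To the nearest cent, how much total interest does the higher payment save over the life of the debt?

€1,032.85

Monthly rate r = 26.8%/12 = 2.23333% = 0.0223333.
At €210.00/mo: n = ⌈−ln(1 − rB₀/P)/ln(1+r)⌉ = 39 payments (last €187.21); total interest = total paid − €5,420.00 = €2,747.21.
At €285.00/mo: 26 payments (last €9.36); total interest €1,714.36.
Interest saved = €2,747.21 − €1,714.36 = €1,032.85.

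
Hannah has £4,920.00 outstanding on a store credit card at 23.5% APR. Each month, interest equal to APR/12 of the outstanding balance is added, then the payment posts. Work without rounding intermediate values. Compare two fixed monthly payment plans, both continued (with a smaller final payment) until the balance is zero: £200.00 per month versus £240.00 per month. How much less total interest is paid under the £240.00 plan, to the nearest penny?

£426.40

Monthly rate r = 23.5%/12 = 1.95833% = 0.0195833.
At £200.00/mo: n = ⌈−ln(1 − rB₀/P)/ln(1+r)⌉ = 34 payments (last £178.53); total interest = total paid − £4,920.00 = £1,858.53.
At £240.00/mo: 27 payments (last £112.13); total interest £1,432.13.
Interest saved = £1,858.53 − £1,432.13 = £426.40.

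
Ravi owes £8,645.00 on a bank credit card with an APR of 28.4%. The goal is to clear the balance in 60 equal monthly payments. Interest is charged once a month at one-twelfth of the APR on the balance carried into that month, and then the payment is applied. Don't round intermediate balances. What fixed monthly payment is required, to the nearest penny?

£271.26

Monthly rate r = 28.4%/12 = 2.36667% = 0.0236667.
Level-payment amortization: P = B₀·r / (1 − (1+r)^(−n)) = 8645.00·0.0236667 / (1 − 1.02367^(−60)).
Denominator 1 − (1+r)^(−60) = 0.754254091.
P = 204.598 / 0.754254091 ≈ 271.26.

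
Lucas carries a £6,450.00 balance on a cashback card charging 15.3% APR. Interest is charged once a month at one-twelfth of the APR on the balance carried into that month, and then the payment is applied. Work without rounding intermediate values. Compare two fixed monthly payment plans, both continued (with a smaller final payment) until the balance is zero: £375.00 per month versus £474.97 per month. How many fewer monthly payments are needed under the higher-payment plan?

4 fewer payments

Monthly rate r = 15.3%/12 = 1.275% = 0.01275.
At £375.00/mo: n = ⌈−ln(1 − rB₀/P)/ln(1+r)⌉ = 20 payments (last £203.21); total interest = total paid − £6,450.00 = £878.21.
At £474.97/mo: 16 payments (last £3.09); total interest £677.64.
Payments saved = 20 − 16 = 4.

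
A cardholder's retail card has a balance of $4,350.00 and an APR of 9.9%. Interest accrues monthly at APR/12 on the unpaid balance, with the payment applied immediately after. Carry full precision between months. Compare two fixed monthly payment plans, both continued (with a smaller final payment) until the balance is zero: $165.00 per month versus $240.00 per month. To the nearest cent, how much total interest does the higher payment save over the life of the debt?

Monthly rate r = 9.9%/12 = 0.825% = 0.00825.
At $165.00/mo: n = ⌈−ln(1 − rB₀/P)/ln(1+r)⌉ = 30 payments (last $140.52); total interest = total paid − $4,350.00 = $575.52.
At $240.00/mo: 20 payments (last $171.40); total interest $381.40.
Interest saved = $575.52 − $381.40 = $194.12.

$194.12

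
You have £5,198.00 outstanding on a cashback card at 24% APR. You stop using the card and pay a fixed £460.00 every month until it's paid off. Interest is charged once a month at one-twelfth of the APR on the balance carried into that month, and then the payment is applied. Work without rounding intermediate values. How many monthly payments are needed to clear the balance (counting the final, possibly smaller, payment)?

Monthly rate r = 24%/12 = 2% = 0.02.
Recurrence: B ← B·(1+r) − £460.00.
Month 1: interest £103.96; balance after payment £4,841.96.
Month 2: interest £96.84; balance after payment £4,478.80.
Closed form: n = −ln(1 − rB₀/P)/ln(1+r) = −ln(0.774)/ln(1.02) ≈ 12.937, so the balance reaches zero during payment 13.

13 payments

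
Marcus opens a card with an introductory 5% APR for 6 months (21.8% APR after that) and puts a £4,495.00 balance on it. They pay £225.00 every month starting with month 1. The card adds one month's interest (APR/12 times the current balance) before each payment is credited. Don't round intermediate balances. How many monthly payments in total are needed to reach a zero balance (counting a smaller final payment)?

23 months

Promo months 1–6 at r₀ = 5%/12 = 0.00416667; months 7+ at r₁ = 21.8%/12 = 0.0181667.
After month 6: iterate B ← B·(1+r₀) − £225.00 for 6 months → £3,244.41.
Then at r₁ with £225.00/mo: n₂ = −ln(1 − r₁·B/P)/ln(1+r₁) ≈ 16.87 → 17 more payments.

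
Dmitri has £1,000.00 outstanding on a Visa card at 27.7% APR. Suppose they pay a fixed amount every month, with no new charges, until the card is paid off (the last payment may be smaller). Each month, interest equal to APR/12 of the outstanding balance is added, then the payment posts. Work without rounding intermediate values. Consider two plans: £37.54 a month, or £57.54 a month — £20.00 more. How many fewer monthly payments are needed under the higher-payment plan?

19 fewer payments

Monthly rate r = 27.7%/12 = 2.30833% = 0.0230833.
At £37.54/mo: n = ⌈−ln(1 − rB₀/P)/ln(1+r)⌉ = 42 payments (last £30.65); total interest = total paid − £1,000.00 = £569.79.
At £57.54/mo: 23 payments (last £27.19); total interest £293.07.
Payments saved = 42 − 23 = 19.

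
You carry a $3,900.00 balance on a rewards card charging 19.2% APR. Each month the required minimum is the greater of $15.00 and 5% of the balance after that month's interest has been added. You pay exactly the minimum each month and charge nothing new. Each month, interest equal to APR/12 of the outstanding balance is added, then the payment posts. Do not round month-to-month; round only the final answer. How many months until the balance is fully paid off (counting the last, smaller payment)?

Monthly rate r = 19.2%/12 = 1.6% = 0.016.
While 5% of the post-interest balance exceeds $15.00, each month B ← (B·(1+r))·(1 − 0.05), i.e. B shrinks by the factor (1+r)·0.95 = 0.9652.
This holds for months 1–73. Entering month 74 the balance is $293.85; 5% of the post-interest balance is now below $15.00, so the flat $15.00 minimum applies from here.
From month 74 a fixed $15.00 at rate r clears $293.85 in 24 more payments. Total: 73 + 24 = 97 months.

97 months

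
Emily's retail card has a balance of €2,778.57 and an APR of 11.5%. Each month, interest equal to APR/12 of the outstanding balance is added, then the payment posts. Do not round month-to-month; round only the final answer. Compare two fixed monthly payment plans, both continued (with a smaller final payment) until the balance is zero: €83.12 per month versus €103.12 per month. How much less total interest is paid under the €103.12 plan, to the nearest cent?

€135.99

Monthly rate r = 11.5%/12 = 0.958333% = 0.00958333.
At €83.12/mo: n = ⌈−ln(1 − rB₀/P)/ln(1+r)⌉ = 41 payments (last €40.86); total interest = total paid − €2,778.57 = €587.09.
At €103.12/mo: 32 payments (last €32.95); total interest €451.10.
Interest saved = €587.09 − €451.10 = €135.99.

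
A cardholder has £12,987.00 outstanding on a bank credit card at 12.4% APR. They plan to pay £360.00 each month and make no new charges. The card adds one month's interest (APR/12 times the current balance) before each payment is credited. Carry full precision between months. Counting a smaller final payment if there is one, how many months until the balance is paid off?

Monthly rate r = 12.4%/12 = 1.03333% = 0.0103333.
Recurrence: B ← B·(1+r) − £360.00.
Month 1: interest £134.20; balance after payment £12,761.20.
Month 2: interest £131.87; balance after payment £12,533.06.
Closed form: n = −ln(1 − rB₀/P)/ln(1+r) = −ln(0.62722)/ln(1.01033) ≈ 45.373, so the balance reaches zero during payment 46.

46 payments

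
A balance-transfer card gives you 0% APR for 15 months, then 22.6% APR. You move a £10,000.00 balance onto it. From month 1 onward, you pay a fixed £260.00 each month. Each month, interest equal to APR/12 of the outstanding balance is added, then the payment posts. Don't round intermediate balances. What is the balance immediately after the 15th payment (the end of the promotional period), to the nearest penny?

Promo months 1–15 at r₀ = 0%/12 = 0; months 16+ at r₁ = 22.6%/12 = 0.0188333.
After month 15 (no interest yet): B = £10,000.00 − 15·£260.00 = £6,100.00.

£6,100.00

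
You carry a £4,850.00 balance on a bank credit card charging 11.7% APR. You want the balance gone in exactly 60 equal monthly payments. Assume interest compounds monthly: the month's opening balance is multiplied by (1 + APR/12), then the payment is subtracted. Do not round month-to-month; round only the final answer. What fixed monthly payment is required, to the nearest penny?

Monthly rate r = 11.7%/12 = 0.975% = 0.00975.
Level-payment amortization: P = B₀·r / (1 − (1+r)^(−n)) = 4850.00·0.00975 / (1 − 1.00975^(−60)).
Denominator 1 − (1+r)^(−60) = 0.441313356.
P = 47.2875 / 0.441313356 ≈ 107.15.

£107.15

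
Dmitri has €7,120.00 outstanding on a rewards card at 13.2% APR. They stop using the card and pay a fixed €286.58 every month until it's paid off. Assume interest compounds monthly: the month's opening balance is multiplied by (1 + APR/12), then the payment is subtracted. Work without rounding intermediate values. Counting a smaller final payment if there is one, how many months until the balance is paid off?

30 payments

Monthly rate r = 13.2%/12 = 1.1% = 0.011.
Recurrence: B ← B·(1+r) − €286.58.
Month 1: interest €78.32; balance after payment €6,911.74.
Month 2: interest €76.03; balance after payment €6,701.19.
Closed form: n = −ln(1 − rB₀/P)/ln(1+r) = −ln(0.72671)/ln(1.011) ≈ 29.180, so the balance reaches zero during payment 30.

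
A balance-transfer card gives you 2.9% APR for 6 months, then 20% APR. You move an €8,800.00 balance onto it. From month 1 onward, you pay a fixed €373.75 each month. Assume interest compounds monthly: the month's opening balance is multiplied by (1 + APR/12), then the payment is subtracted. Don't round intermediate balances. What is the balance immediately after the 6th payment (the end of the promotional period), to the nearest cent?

€6,672.28

Promo months 1–6 at r₀ = 2.9%/12 = 0.00241667; months 7+ at r₁ = 20%/12 = 0.0166667.
After month 6: iterate B ← B·(1+r₀) − €373.75 for 6 months → €6,672.28.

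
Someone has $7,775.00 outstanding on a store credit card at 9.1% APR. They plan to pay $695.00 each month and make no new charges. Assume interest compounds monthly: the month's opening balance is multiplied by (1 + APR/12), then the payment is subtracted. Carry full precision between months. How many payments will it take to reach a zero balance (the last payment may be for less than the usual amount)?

12 payments

Monthly rate r = 9.1%/12 = 0.758333% = 0.00758333.
Recurrence: B ← B·(1+r) − $695.00.
Month 1: interest $58.96; balance after payment $7,138.96.
Month 2: interest $54.14; balance after payment $6,498.10.
Closed form: n = −ln(1 − rB₀/P)/ln(1+r) = −ln(0.91516)/ln(1.00758) ≈ 11.735, so the balance reaches zero during payment 12.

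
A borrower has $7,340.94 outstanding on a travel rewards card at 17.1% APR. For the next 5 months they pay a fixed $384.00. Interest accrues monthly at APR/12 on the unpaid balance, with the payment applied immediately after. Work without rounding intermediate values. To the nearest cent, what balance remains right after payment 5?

Monthly rate r = 17.1%/12 = 1.425% = 0.01425.
Each month: B ← B·(1+r) − $384.00.
Month 1: interest $104.61; balance after payment $7,061.55.
Month 2: interest $100.63; balance after payment $6,778.18.
Month 3: interest $96.59; balance after payment $6,490.76.
Month 4: interest $92.49; balance after payment $6,199.26.
Month 5: interest $88.34; balance after payment $5,903.60.

$5,903.60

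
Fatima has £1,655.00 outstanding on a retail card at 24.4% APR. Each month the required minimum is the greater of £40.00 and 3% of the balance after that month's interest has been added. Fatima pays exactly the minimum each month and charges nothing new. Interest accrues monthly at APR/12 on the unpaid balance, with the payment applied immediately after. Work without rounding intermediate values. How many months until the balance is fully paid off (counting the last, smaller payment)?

78 months

Monthly rate r = 24.4%/12 = 2.03333% = 0.0203333.
While 3% of the post-interest balance exceeds £40.00, each month B ← (B·(1+r))·(1 − 0.03), i.e. B shrinks by the factor (1+r)·0.97 = 0.98972.
This holds for months 1–23. Entering month 24 the balance is £1,305.02; 3% of the post-interest balance is now below £40.00, so the flat £40.00 minimum applies from here.
From month 24 a fixed £40.00 at rate r clears £1,305.02 in 55 more payments. Total: 23 + 55 = 78 months.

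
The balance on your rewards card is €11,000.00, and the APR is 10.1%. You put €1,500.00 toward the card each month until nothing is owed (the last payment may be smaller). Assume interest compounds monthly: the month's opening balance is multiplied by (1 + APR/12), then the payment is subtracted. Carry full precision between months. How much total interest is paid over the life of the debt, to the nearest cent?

Monthly rate r = 10.1%/12 = 0.841667% = 0.00841667.
Payoff takes n = ⌈−ln(1 − rB₀/P)/ln(1+r)⌉ = ⌈7.601⌉ = 8 payments; the last is €903.34.
Total paid = 7·€1,500.00 + €903.34 = €11,403.34.
Total interest = total paid − principal = €11,403.34 − €11,000.00 = €403.34.

€403.34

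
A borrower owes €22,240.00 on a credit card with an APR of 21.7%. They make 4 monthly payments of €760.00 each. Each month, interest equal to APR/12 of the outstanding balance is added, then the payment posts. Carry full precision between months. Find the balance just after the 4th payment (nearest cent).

€20,769.40

Monthly rate r = 21.7%/12 = 1.80833% = 0.0180833.
Each month: B ← B·(1+r) − €760.00.
Month 1: interest €402.17; balance after payment €21,882.17.
Month 2: interest €395.70; balance after payment €21,517.88.
Month 3: interest €389.11; balance after payment €21,146.99.
Month 4: interest €382.41; balance after payment €20,769.40.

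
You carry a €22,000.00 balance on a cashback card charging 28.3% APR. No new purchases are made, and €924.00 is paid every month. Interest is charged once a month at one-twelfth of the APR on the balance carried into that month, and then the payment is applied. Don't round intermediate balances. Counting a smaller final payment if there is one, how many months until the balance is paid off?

36 payments

Monthly rate r = 28.3%/12 = 2.35833% = 0.0235833.
Recurrence: B ← B·(1+r) − €924.00.
Month 1: interest €518.83; balance after payment €21,594.83.
Month 2: interest €509.28; balance after payment €21,180.11.
Closed form: n = −ln(1 − rB₀/P)/ln(1+r) = −ln(0.43849)/ln(1.02358) ≈ 35.368, so the balance reaches zero during payment 36.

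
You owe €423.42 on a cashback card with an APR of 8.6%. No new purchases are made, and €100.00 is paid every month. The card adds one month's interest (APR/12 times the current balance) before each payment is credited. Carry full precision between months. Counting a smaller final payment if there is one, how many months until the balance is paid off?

Monthly rate r = 8.6%/12 = 0.716667% = 0.00716667.
Recurrence: B ← B·(1+r) − €100.00.
Month 1: interest €3.03; balance after payment €326.45.
Month 2: interest €2.34; balance after payment €228.79.
Month 3: interest €1.64; balance after payment €130.43.
Month 4: interest €0.93; balance after payment €31.37.
Month 5: interest €0.22; balance after payment €0.00.

5 payments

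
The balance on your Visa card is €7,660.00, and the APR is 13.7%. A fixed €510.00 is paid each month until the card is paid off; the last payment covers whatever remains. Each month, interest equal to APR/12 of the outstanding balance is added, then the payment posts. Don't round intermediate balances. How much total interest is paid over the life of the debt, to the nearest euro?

Monthly rate r = 13.7%/12 = 1.14167% = 0.0114167.
Payoff takes n = ⌈−ln(1 − rB₀/P)/ln(1+r)⌉ = ⌈16.570⌉ = 17 payments; the last is €291.61.
Total paid = 16·€510.00 + €291.61 = €8,451.61.
Total interest = total paid − principal = €8,451.61 − €7,660.00 = €791.61.

€792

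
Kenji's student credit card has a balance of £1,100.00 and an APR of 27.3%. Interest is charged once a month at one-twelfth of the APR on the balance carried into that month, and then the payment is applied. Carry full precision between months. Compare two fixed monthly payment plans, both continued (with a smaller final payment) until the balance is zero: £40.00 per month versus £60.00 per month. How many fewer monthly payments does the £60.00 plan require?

20 fewer payments

Monthly rate r = 27.3%/12 = 2.275% = 0.02275.
At £40.00/mo: n = ⌈−ln(1 − rB₀/P)/ln(1+r)⌉ = 44 payments (last £27.14); total interest = total paid − £1,100.00 = £647.14.
At £60.00/mo: 24 payments (last £59.55); total interest £339.55.
Payments saved = 44 − 24 = 20.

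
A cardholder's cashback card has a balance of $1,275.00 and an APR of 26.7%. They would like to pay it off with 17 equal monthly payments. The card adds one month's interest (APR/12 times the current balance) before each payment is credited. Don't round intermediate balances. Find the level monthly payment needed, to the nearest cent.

$90.90

Monthly rate r = 26.7%/12 = 2.225% = 0.02225.
Level-payment amortization: P = B₀·r / (1 − (1+r)^(−n)) = 1275.00·0.02225 / (1 − 1.02225^(−17)).
Denominator 1 − (1+r)^(−17) = 0.312094197.
P = 28.3687 / 0.312094197 ≈ 90.90.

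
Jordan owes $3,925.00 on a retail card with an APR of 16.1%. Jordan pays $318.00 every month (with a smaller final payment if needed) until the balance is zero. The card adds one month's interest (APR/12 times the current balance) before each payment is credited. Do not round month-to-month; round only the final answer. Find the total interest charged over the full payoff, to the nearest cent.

Monthly rate r = 16.1%/12 = 1.34167% = 0.0134167.
Payoff takes n = ⌈−ln(1 − rB₀/P)/ln(1+r)⌉ = ⌈13.584⌉ = 14 payments; the last is $186.24.
Total paid = 13·$318.00 + $186.24 = $4,320.24.
Total interest = total paid − principal = $4,320.24 − $3,925.00 = $395.24.

$395.24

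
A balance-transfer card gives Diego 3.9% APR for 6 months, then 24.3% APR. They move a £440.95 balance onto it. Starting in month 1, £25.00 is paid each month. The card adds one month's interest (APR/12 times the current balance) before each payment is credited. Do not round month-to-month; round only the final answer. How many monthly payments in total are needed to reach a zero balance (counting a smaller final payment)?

Promo months 1–6 at r₀ = 3.9%/12 = 0.00325; months 7+ at r₁ = 24.3%/12 = 0.02025.
After month 6: iterate B ← B·(1+r₀) − £25.00 for 6 months → £298.39.
Then at r₁ with £25.00/mo: n₂ = −ln(1 − r₁·B/P)/ln(1+r₁) ≈ 13.80 → 14 more payments.

20 payments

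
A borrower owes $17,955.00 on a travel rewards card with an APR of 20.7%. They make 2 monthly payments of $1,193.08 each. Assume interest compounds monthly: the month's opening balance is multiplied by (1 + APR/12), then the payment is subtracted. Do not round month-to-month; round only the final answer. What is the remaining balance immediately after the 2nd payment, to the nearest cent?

$16,173.05

Monthly rate r = 20.7%/12 = 1.725% = 0.01725.
Each month: B ← B·(1+r) − $1,193.08.
Month 1: interest $309.72; balance after payment $17,071.64.
Month 2: interest $294.49; balance after payment $16,173.05.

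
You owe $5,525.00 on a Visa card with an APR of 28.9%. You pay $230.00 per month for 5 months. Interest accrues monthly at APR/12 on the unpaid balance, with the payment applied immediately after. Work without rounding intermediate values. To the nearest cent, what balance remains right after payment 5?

$5,016.39

Monthly rate r = 28.9%/12 = 2.40833% = 0.0240833.
Each month: B ← B·(1+r) − $230.00.
Month 1: interest $133.06; balance after payment $5,428.06.
Month 2: interest $130.73; balance after payment $5,328.79.
Month 3: interest $128.33; balance after payment $5,227.12.
Month 4: interest $125.89; balance after payment $5,123.01.
Month 5: interest $123.38; balance after payment $5,016.39.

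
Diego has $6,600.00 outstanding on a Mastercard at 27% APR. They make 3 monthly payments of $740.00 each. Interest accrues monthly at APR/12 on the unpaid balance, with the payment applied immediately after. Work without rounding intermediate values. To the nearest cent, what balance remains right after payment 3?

Monthly rate r = 27%/12 = 2.25% = 0.0225.
Each month: B ← B·(1+r) − $740.00.
Month 1: interest $148.50; balance after payment $6,008.50.
Month 2: interest $135.19; balance after payment $5,403.69.
Month 3: interest $121.58; balance after payment $4,785.27.

$4,785.27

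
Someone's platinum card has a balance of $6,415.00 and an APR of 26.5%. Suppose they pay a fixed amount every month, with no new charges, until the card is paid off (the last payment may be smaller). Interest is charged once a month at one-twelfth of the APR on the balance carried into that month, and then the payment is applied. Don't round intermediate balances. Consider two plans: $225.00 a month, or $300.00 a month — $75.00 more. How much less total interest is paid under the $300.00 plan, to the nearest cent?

Monthly rate r = 26.5%/12 = 2.20833% = 0.0220833.
At $225.00/mo: n = ⌈−ln(1 − rB₀/P)/ln(1+r)⌉ = 46 payments (last $106.61); total interest = total paid − $6,415.00 = $3,816.61.
At $300.00/mo: 30 payments (last $77.80); total interest $2,362.80.
Interest saved = $3,816.61 − $2,362.80 = $1,453.81.

$1,453.81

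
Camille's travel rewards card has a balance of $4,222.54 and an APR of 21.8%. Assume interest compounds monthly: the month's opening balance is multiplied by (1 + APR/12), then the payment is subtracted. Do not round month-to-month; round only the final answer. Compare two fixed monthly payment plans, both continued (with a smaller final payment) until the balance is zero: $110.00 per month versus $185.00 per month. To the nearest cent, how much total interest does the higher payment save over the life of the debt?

Monthly rate r = 21.8%/12 = 1.81667% = 0.0181667.
At $110.00/mo: n = ⌈−ln(1 − rB₀/P)/ln(1+r)⌉ = 67 payments (last $42.81); total interest = total paid − $4,222.54 = $3,080.27.
At $185.00/mo: 30 payments (last $138.35); total interest $1,280.81.
Interest saved = $3,080.27 − $1,280.81 = $1,799.46.

$1,799.46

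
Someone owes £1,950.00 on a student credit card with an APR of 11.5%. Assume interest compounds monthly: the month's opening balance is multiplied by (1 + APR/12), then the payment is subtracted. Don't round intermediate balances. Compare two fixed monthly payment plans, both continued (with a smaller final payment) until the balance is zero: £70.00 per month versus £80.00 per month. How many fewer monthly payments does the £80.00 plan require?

Monthly rate r = 11.5%/12 = 0.958333% = 0.00958333.
At £70.00/mo: n = ⌈−ln(1 − rB₀/P)/ln(1+r)⌉ = 33 payments (last £39.38); total interest = total paid − £1,950.00 = £329.38.
At £80.00/mo: 28 payments (last £71.54); total interest £281.54.
Payments saved = 33 − 28 = 5.

5 fewer payments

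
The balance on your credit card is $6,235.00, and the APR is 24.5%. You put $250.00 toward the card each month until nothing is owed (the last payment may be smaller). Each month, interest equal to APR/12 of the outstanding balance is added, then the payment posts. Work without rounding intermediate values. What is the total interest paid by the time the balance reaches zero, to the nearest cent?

Monthly rate r = 24.5%/12 = 2.04167% = 0.0204167.
Payoff takes n = ⌈−ln(1 − rB₀/P)/ln(1+r)⌉ = ⌈35.214⌉ = 36 payments; the last is $53.80.
Total paid = 35·$250.00 + $53.80 = $8,803.80.
Total interest = total paid − principal = $8,803.80 − $6,235.00 = $2,568.80.

$2,568.80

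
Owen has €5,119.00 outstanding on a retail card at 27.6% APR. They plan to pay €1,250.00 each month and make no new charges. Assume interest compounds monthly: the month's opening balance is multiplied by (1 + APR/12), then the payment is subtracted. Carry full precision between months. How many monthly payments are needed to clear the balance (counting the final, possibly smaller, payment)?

5 payments

Monthly rate r = 27.6%/12 = 2.3% = 0.023.
Recurrence: B ← B·(1+r) − €1,250.00.
Month 1: interest €117.74; balance after payment €3,986.74.
Month 2: interest €91.69; balance after payment €2,828.43.
Month 3: interest €65.05; balance after payment €1,643.49.
Month 4: interest €37.80; balance after payment €431.29.
Month 5: interest €9.92; balance after payment €0.00.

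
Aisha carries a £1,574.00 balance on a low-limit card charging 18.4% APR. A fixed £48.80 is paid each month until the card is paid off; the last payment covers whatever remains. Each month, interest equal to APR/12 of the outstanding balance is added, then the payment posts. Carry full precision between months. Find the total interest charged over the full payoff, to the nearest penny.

Monthly rate r = 18.4%/12 = 1.53333% = 0.0153333.
Payoff takes n = ⌈−ln(1 − rB₀/P)/ln(1+r)⌉ = ⌈44.840⌉ = 45 payments; the last is £41.05.
Total paid = 44·£48.80 + £41.05 = £2,188.25.
Total interest = total paid − principal = £2,188.25 − £1,574.00 = £614.25.

£614.25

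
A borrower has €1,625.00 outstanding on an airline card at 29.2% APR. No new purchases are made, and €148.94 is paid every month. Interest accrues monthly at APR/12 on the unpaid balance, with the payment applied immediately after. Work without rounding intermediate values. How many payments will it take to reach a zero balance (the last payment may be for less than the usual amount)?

Monthly rate r = 29.2%/12 = 2.43333% = 0.0243333.
Recurrence: B ← B·(1+r) − €148.94.
Month 1: interest €39.54; balance after payment €1,515.60.
Month 2: interest €36.88; balance after payment €1,403.54.
Closed form: n = −ln(1 − rB₀/P)/ln(1+r) = −ln(0.73451)/ln(1.02433) ≈ 12.834, so the balance reaches zero during payment 13.

13 months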